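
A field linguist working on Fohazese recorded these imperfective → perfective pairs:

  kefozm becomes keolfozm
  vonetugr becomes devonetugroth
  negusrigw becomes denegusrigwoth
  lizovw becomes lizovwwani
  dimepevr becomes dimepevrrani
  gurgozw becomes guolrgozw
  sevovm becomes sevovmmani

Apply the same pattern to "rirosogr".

negusrigw and lizovw both end in -w yet inflect differently (denegusrigwoth, lizovwwani), so the final letter is not what conditions the rule; the second-to-last letter is.
"rirosogr" has second-to-last letter 'g'. The stems whose second-to-last letter is 'g' (negusrigw → denegusrigwoth, vonetugr → devonetugroth) add de- … -oth around the stem.
The other patterns: stems whose second-to-last letter is 'v' double the final consonant and add -ani; stems whose second-to-last letter is 'z' insert -ol- after the first vowel.
So rirosogr → derirosogroth.

derirosogroth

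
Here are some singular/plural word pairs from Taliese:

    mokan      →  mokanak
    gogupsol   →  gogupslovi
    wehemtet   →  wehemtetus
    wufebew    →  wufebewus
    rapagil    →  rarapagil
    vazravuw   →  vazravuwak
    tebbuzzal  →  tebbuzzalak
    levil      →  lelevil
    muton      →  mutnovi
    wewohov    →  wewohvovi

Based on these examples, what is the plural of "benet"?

rapagil and gogupsol both end in -l yet inflect differently (rarapagil, gogupslovi), so the final letter is not what conditions the rule; the last vowel is.
"benet" has last vowel 'e'. The stems whose last vowel is 'e' (wufebew → wufebewus, wehemtet → wehemtetus) add -us.
So benet → benetus.

benetus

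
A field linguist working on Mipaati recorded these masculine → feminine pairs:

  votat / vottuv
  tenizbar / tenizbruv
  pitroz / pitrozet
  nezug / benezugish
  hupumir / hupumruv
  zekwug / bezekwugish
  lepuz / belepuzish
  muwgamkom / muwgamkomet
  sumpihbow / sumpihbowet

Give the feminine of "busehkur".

pitroz and lepuz both end in -z yet inflect differently (pitrozet, belepuzish), so the final letter is not what conditions the rule; the last vowel is.
"busehkur" has last vowel 'u'. The stems whose last vowel is 'u' (zekwug → bezekwugish, nezug → benezugish, lepuz → belepuzish) add be- … -ish around the stem.
The other patterns: stems whose last vowel is 'o' add -et; stems whose last vowel is 'a' or 'i' delete the last vowel and add -uv.
So busehkur → bebusehkurish.

bebusehkurish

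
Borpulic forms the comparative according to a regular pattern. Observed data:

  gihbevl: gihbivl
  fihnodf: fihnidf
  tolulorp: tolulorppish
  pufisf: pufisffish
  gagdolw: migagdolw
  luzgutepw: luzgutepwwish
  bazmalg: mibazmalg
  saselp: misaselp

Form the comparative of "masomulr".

fihnodf and pufisf both end in -f yet inflect differently (fihnidf, pufisffish), so the final letter is not what conditions the rule; the second-to-last letter is.
"masomulr" has second-to-last letter 'l'. The stems whose second-to-last letter is 'l' (bazmalg → mibazmalg, gagdolw → migagdolw, saselp → misaselp) add the prefix mi-.
The other patterns: stems whose second-to-last letter is 'd' or 'v' change the last vowel to 'i'; stems whose second-to-last letter is 'p', 'r' or 's' double the final consonant and add -ish.
So masomulr → mimasomulr.

mimasomulr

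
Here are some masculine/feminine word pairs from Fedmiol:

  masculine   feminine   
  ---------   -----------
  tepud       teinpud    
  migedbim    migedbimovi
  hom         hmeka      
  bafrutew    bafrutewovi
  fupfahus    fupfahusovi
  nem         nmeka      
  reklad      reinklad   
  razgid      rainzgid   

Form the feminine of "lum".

nem and migedbim both end in -m yet inflect differently (nmeka, migedbimovi), so the final letter is not what conditions the rule; the number of vowels is.
"lum" has 1 vowel. The stems with 1 vowel (nem → nmeka, hom → hmeka) delete the last vowel and add -eka.
The other patterns: stems with 2 vowels insert -in- after the first vowel; stems with 3 vowels add -ovi.
So lum → lmeka.

lmeka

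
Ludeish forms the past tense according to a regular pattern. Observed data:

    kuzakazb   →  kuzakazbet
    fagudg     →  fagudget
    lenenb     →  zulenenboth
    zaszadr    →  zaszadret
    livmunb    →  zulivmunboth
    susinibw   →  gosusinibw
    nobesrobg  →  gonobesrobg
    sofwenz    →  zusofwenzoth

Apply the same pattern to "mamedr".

mamedret

"mamedr" has second-to-last letter 'd'. The stems whose second-to-last letter is 'd' (fagudg → fagudget, zaszadr → zaszadret) add -et.
The other patterns: stems whose second-to-last letter is 'n' add zu- … -oth around the stem; stems whose second-to-last letter is 'b' add the prefix go-.
So mamedr → mamedret.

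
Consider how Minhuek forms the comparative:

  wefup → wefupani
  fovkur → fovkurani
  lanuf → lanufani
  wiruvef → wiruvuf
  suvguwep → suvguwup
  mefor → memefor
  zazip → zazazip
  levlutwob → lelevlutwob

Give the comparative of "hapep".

"hapep" has last vowel 'e'. The stems whose last vowel is 'e' (wiruvef → wiruvuf, suvguwep → suvguwup) change the last vowel to 'u'.
The other patterns: stems whose last vowel is 'u' add -ani; stems whose last vowel is 'i' or 'o' repeat the first consonant+vowel as a prefix.
So hapep → hapup.

hapup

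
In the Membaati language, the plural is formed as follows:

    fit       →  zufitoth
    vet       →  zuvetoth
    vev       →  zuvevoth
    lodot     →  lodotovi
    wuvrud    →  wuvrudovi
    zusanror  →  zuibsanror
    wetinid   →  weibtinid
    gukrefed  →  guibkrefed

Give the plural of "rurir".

"rurir" has 2 vowels. The stems with 2 vowels (lodot → lodotovi, wuvrud → wuvrudovi) add -ovi.
So rurir → rurirovi.

rurirovi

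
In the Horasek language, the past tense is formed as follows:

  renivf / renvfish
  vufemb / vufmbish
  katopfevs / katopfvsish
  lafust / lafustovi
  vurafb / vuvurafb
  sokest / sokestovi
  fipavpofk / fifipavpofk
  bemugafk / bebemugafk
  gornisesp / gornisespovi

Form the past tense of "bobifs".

vurafb and vufemb both end in -b yet inflect differently (vuvurafb, vufmbish), so the final letter is not what conditions the rule; the second-to-last letter is.
"bobifs" has second-to-last letter 'f'. The stems whose second-to-last letter is 'f' (bemugafk → bebemugafk, vurafb → vuvurafb, fipavpofk → fifipavpofk) repeat the first consonant+vowel as a prefix.
The other patterns: stems whose second-to-last letter is 's' add -ovi; stems whose second-to-last letter is 'm' or 'v' delete the last vowel and add -ish.
So bobifs → bobobifs.

bobobifs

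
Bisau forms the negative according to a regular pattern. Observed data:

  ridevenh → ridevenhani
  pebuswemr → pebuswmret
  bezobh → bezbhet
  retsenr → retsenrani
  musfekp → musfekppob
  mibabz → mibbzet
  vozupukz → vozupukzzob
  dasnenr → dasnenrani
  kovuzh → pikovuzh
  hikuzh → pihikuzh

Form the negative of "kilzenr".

kilzenrani

"kilzenr" has second-to-last letter 'n'. The stems whose second-to-last letter is 'n' (retsenr → retsenrani, dasnenr → dasnenrani, ridevenh → ridevenhani) add -ani.
So kilzenr → kilzenrani.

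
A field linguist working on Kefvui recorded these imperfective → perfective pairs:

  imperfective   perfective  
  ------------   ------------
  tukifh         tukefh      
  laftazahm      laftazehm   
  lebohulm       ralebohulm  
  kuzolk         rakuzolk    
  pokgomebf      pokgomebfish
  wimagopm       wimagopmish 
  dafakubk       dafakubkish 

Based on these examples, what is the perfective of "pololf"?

laftazahm and lebohulm both end in -m yet inflect differently (laftazehm, ralebohulm), so the final letter is not what conditions the rule; the second-to-last letter is.
"pololf" has second-to-last letter 'l'. The stems whose second-to-last letter is 'l' (lebohulm → ralebohulm, kuzolk → rakuzolk) add the prefix ra-.
So pololf → rapololf.

rapololf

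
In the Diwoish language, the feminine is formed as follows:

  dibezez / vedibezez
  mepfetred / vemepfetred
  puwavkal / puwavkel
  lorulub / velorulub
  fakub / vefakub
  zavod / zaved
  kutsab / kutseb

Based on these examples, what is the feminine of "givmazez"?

vegivmazez

mepfetred and zavod both end in -d yet inflect differently (vemepfetred, zaved), so the final letter is not what conditions the rule; the last vowel is.
"givmazez" has last vowel 'e'. The stems whose last vowel is 'e' (dibezez → vedibezez, mepfetred → vemepfetred) add the prefix ve-.
The other pattern: stems whose last vowel is 'a' or 'o' change the last vowel to 'e'.
So givmazez → vegivmazez.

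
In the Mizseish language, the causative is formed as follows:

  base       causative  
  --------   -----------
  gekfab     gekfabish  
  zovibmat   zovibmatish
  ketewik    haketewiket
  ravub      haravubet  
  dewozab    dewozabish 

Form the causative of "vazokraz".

gekfab and ravub both end in -b yet inflect differently (gekfabish, haravubet), so the final letter is not what conditions the rule; the last vowel is.
"vazokraz" has last vowel 'a'. The stems whose last vowel is 'a' (zovibmat → zovibmatish, gekfab → gekfabish, dewozab → dewozabish) add -ish.
The other pattern: stems whose last vowel is 'i' or 'u' add ha- … -et around the stem.
So vazokraz → vazokrazish.

vazokrazish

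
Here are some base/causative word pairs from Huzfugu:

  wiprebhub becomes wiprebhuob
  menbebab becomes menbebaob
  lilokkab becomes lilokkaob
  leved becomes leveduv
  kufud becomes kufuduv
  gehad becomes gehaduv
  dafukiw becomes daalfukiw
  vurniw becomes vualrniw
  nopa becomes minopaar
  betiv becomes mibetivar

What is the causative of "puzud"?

puzuduv

wiprebhub and kufud both have last vowel 'u' yet inflect differently (wiprebhuob, kufuduv), so the last vowel is not what conditions the rule; the final letter is.
"puzud" ends in -d. The stems ending in -d (leved → leveduv, kufud → kufuduv, gehad → gehaduv) add -uv.
The other patterns: stems ending in -b drop the final letter and add -ob; stems ending in -w insert -al- after the first vowel; stems ending in -a or -v add mi- … -ar around the stem.
So puzud → puzuduv.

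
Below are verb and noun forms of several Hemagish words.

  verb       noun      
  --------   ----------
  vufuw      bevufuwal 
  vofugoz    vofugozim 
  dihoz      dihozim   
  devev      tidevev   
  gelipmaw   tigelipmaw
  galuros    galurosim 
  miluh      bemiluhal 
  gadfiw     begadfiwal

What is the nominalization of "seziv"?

besezival

vufuw and gelipmaw both end in -w yet inflect differently (bevufuwal, tigelipmaw), so the final letter is not what conditions the rule; the last vowel is.
"seziv" has last vowel 'i'. The one such stem in the data (gadfiw → begadfiwal) adds be- … -al around the stem, so the same rule applies.
So seziv → besezival.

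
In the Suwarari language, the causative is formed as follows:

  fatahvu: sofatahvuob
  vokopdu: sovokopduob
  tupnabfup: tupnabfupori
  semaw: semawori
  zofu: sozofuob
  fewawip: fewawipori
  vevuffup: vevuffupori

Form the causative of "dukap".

"dukap" ends in -p. The stems ending in -p (vevuffup → vevuffupori, tupnabfup → tupnabfupori, fewawip → fewawipori) add -ori.
So dukap → dukapori.

dukapori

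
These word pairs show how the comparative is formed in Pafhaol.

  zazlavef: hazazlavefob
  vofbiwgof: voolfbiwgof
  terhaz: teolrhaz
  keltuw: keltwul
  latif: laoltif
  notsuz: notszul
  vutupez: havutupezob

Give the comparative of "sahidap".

vutupez and notsuz both end in -z yet inflect differently (havutupezob, notszul), so the final letter is not what conditions the rule; the last vowel is.
"sahidap" has last vowel 'a'. The one such stem in the data (terhaz → teolrhaz) inserts -ol- after the first vowel (as do vofbiwgof, latif), so the same rule applies.
So sahidap → saolhidap.

saolhidap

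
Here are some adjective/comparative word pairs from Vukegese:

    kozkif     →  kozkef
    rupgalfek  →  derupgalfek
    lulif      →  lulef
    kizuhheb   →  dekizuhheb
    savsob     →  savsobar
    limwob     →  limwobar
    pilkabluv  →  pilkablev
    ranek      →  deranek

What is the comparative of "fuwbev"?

limwob and kizuhheb both end in -b yet inflect differently (limwobar, dekizuhheb), so the final letter is not what conditions the rule; the last vowel is.
"fuwbev" has last vowel 'e'. The stems whose last vowel is 'e' (rupgalfek → derupgalfek, ranek → deranek, kizuhheb → dekizuhheb) add the prefix de-.
The other patterns: stems whose last vowel is 'o' add -ar; stems whose last vowel is 'i' or 'u' change the last vowel to 'e'.
So fuwbev → defuwbev.

defuwbev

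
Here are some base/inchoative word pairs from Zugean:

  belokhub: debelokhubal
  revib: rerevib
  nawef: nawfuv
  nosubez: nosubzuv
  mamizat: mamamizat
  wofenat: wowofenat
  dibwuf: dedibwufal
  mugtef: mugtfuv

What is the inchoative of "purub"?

nawef and dibwuf both end in -f yet inflect differently (nawfuv, dedibwufal), so the final letter is not what conditions the rule; the last vowel is.
"purub" has last vowel 'u'. The stems whose last vowel is 'u' (dibwuf → dedibwufal, belokhub → debelokhubal) add de- … -al around the stem.
So purub → depurubal.

depurubal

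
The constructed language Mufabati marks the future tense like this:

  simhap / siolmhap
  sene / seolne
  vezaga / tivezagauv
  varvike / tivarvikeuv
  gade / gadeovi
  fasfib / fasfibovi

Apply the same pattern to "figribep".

sene and varvike both end in -e yet inflect differently (seolne, tivarvikeuv), so the final letter is not what conditions the rule; the first letter is.
"figribep" begins with f-. The one such stem in the data (fasfib → fasfibovi) adds -ovi, so the same rule applies.
The other patterns: stems beginning with s- insert -ol- after the first vowel; stems beginning with v- add ti- … -uv around the stem.
So figribep → figribepovi.

figribepovi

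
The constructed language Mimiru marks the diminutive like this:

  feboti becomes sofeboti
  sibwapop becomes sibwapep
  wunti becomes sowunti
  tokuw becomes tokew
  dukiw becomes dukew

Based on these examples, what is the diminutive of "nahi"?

feboti and dukiw both have last vowel 'i' yet inflect differently (sofeboti, dukew), so the last vowel is not what conditions the rule; the final letter is.
"nahi" ends in -i. The stems ending in -i (feboti → sofeboti, wunti → sowunti) add the prefix so-.
The other pattern: stems ending in -p or -w change the last vowel to 'e'.
So nahi → sonahi.

sonahi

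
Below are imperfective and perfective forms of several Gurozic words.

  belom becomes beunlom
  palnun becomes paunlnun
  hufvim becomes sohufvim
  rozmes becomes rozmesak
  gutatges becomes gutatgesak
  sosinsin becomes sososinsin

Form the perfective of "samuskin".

sosamuskin

sosinsin and palnun both end in -n yet inflect differently (sososinsin, paunlnun), so the final letter is not what conditions the rule; the last vowel is.
"samuskin" has last vowel 'i'. The stems whose last vowel is 'i' (hufvim → sohufvim, sosinsin → sososinsin) add the prefix so-.
So samuskin → sosamuskin.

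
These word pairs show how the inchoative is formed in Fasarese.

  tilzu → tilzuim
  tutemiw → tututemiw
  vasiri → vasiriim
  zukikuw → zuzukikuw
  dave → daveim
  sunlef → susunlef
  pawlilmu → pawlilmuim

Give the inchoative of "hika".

tutemiw and vasiri both have last vowel 'i' yet inflect differently (tututemiw, vasiriim), so the last vowel is not what conditions the rule; whether the stem ends in a vowel or a consonant is.
"hika" ends in a vowel. The stems ending in a vowel (vasiri → vasiriim, pawlilmu → pawlilmuim, dave → daveim) add -im.
The other pattern: stems ending in a consonant repeat the first consonant+vowel as a prefix.
So hika → hikaim.

hikaim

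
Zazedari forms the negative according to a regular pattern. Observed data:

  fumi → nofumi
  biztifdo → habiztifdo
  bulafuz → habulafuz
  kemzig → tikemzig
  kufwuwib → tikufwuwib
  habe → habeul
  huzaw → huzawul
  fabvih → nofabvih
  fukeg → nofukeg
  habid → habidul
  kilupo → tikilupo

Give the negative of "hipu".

hipuul

biztifdo and kilupo both end in -o yet inflect differently (habiztifdo, tikilupo), so the final letter is not what conditions the rule; the first letter is.
"hipu" begins with h-. The stems beginning with h- (habe → habeul, huzaw → huzawul, habid → habidul) add -ul.
The other patterns: stems beginning with b- add the prefix ha-; stems beginning with f- add the prefix no-; stems beginning with k- add the prefix ti-.
So hipu → hipuul.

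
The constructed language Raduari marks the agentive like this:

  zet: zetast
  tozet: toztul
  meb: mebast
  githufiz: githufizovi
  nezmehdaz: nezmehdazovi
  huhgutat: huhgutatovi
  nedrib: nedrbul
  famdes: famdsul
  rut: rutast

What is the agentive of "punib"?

punbul

zet and tozet both end in -t yet inflect differently (zetast, toztul), so the final letter is not what conditions the rule; the number of vowels is.
"punib" has 2 vowels. The stems with 2 vowels (tozet → toztul, famdes → famdsul, nedrib → nedrbul) delete the last vowel and add -ul.
So punib → punbul.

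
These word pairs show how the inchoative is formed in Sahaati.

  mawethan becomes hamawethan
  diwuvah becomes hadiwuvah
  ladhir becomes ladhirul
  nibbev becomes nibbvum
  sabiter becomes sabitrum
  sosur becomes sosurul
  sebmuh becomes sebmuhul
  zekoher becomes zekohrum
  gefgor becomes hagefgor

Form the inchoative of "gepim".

gepimul

sabiter and sosur both end in -r yet inflect differently (sabitrum, sosurul), so the final letter is not what conditions the rule; the last vowel is.
"gepim" has last vowel 'i'. The one such stem in the data (ladhir → ladhirul) adds -ul, so the same rule applies.
The other patterns: stems whose last vowel is 'e' delete the last vowel and add -um; stems whose last vowel is 'a' or 'o' add the prefix ha-.
So gepim → gepimul.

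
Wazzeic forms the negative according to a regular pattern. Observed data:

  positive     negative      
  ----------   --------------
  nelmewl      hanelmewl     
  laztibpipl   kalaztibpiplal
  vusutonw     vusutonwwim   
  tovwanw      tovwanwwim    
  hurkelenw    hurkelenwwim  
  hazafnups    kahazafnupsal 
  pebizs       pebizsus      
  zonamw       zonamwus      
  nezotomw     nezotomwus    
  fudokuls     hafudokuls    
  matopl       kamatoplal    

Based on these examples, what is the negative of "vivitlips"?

kavivitlipsal

hazafnups and fudokuls both end in -s yet inflect differently (kahazafnupsal, hafudokuls), so the final letter is not what conditions the rule; the second-to-last letter is.
"vivitlips" has second-to-last letter 'p'. The stems whose second-to-last letter is 'p' (matopl → kamatoplal, laztibpipl → kalaztibpiplal, hazafnups → kahazafnupsal) add ka- … -al around the stem.
So vivitlips → kavivitlipsal.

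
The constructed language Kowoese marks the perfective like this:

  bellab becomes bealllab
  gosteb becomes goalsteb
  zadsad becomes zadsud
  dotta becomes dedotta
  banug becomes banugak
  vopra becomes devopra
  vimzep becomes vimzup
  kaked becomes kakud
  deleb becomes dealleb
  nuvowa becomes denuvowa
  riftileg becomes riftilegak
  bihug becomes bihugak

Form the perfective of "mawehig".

"mawehig" ends in -g. The stems ending in -g (riftileg → riftilegak, bihug → bihugak, banug → banugak) add -ak.
So mawehig → mawehigak.

mawehigak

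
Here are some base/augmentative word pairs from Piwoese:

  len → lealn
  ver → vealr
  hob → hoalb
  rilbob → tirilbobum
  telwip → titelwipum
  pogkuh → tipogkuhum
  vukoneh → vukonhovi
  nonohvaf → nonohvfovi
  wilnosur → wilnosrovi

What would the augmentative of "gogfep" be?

tigogfepum

hob and rilbob both end in -b yet inflect differently (hoalb, tirilbobum), so the final letter is not what conditions the rule; the number of vowels is.
"gogfep" has 2 vowels. The stems with 2 vowels (rilbob → tirilbobum, telwip → titelwipum, pogkuh → tipogkuhum) add ti- … -um around the stem.
The other patterns: stems with 1 vowel insert -al- after the first vowel; stems with 3 vowels delete the last vowel and add -ovi.
So gogfep → tigogfepum.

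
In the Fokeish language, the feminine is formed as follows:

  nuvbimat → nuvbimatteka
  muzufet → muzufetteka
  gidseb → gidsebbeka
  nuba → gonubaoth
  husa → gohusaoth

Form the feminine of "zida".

gozidaoth

nuvbimat and nuba both have last vowel 'a' yet inflect differently (nuvbimatteka, gonubaoth), so the last vowel is not what conditions the rule; whether the stem ends in a vowel or a consonant is.
"zida" ends in a vowel. The stems ending in a vowel (nuba → gonubaoth, husa → gohusaoth) add go- … -oth around the stem.
So zida → gozidaoth.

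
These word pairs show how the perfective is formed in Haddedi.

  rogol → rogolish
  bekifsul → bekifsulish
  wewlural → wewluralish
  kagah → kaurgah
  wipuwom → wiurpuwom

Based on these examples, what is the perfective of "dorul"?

dorulish

"dorul" ends in -l. The stems ending in -l (rogol → rogolish, bekifsul → bekifsulish, wewlural → wewluralish) add -ish.
The other pattern: stems ending in -h or -m insert -ur- after the first vowel.
So dorul → dorulish.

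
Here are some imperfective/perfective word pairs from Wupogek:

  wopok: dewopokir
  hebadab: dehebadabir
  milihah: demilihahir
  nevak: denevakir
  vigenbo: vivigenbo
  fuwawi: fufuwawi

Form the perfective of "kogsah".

"kogsah" ends in a consonant. The stems ending in a consonant (wopok → dewopokir, hebadab → dehebadabir, milihah → demilihahir) add de- … -ir around the stem.
So kogsah → dekogsahir.

dekogsahir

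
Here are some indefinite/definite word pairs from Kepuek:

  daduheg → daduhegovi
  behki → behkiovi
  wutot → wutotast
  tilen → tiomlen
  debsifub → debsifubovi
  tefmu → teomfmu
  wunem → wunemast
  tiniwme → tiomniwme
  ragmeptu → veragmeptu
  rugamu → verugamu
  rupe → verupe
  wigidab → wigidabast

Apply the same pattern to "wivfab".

rupe and tiniwme both end in -e yet inflect differently (verupe, tiomniwme), so the final letter is not what conditions the rule; the first letter is.
"wivfab" begins with w-. The stems beginning with w- (wunem → wunemast, wutot → wutotast, wigidab → wigidabast) add -ast.
So wivfab → wivfabast.

wivfabast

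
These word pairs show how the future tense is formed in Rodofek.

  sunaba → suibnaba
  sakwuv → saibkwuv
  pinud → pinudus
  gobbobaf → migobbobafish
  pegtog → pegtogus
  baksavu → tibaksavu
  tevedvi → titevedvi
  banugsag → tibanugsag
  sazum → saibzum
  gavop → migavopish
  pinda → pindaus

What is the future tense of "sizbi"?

siibzbi

"sizbi" begins with s-. The stems beginning with s- (sakwuv → saibkwuv, sunaba → suibnaba, sazum → saibzum) insert -ib- after the first vowel.
The other patterns: stems beginning with g- add mi- … -ish around the stem; stems beginning with p- add -us; stems beginning with b- or t- add the prefix ti-.
So sizbi → siibzbi.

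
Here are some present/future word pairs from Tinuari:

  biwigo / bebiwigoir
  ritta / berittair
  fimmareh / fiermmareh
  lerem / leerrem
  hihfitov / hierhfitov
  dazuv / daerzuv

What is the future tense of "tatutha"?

"tatutha" ends in a vowel. The stems ending in a vowel (biwigo → bebiwigoir, ritta → berittair) add be- … -ir around the stem.
So tatutha → betatuthair.

betatuthair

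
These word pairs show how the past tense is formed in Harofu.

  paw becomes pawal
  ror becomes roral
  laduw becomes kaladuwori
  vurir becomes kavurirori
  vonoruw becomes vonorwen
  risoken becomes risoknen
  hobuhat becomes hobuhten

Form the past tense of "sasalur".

sasalren

"sasalur" has 3 vowels. The stems with 3 vowels (vonoruw → vonorwen, risoken → risoknen, hobuhat → hobuhten) delete the last vowel and add -en.
So sasalur → sasalren.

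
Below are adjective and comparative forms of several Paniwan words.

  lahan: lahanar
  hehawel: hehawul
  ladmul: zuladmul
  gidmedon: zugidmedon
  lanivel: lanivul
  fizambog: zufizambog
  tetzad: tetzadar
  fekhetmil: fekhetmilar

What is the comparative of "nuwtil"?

lanivel and fekhetmil both end in -l yet inflect differently (lanivul, fekhetmilar), so the final letter is not what conditions the rule; the last vowel is.
"nuwtil" has last vowel 'i'. The one such stem in the data (fekhetmil → fekhetmilar) adds -ar, so the same rule applies.
The other patterns: stems whose last vowel is 'e' change the last vowel to 'u'; stems whose last vowel is 'o' or 'u' add the prefix zu-.
So nuwtil → nuwtilar.

nuwtilar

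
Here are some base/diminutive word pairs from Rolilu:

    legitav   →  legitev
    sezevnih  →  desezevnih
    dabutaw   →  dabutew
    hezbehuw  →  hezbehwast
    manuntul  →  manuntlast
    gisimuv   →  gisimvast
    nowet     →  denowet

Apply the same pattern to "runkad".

"runkad" has last vowel 'a'. The stems whose last vowel is 'a' (legitav → legitev, dabutaw → dabutew) change the last vowel to 'e'.
The other patterns: stems whose last vowel is 'u' delete the last vowel and add -ast; stems whose last vowel is 'e' or 'i' add the prefix de-.
So runkad → runked.

runked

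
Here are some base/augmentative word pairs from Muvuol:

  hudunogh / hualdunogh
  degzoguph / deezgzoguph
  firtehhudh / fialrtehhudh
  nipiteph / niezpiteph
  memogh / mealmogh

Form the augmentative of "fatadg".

"fatadg" has second-to-last letter 'd'. The one such stem in the data (firtehhudh → fialrtehhudh) inserts -al- after the first vowel (as do hudunogh, memogh), so the same rule applies.
The other pattern: stems whose second-to-last letter is 'p' insert -ez- after the first vowel.
So fatadg → faaltadg.

faaltadg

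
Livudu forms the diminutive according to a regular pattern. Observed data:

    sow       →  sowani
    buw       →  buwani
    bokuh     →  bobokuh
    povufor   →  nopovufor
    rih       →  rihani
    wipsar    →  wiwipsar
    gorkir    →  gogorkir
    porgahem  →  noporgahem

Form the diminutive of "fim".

fimani

"fim" has 1 vowel. The stems with 1 vowel (buw → buwani, rih → rihani, sow → sowani) add -ani.
So fim → fimani.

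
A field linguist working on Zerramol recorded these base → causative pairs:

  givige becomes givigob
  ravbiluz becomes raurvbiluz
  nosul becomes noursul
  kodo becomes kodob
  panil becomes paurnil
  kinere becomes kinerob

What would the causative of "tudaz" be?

"tudaz" ends in a consonant. The stems ending in a consonant (nosul → noursul, ravbiluz → raurvbiluz, panil → paurnil) insert -ur- after the first vowel.
So tudaz → tuurdaz.

tuurdaz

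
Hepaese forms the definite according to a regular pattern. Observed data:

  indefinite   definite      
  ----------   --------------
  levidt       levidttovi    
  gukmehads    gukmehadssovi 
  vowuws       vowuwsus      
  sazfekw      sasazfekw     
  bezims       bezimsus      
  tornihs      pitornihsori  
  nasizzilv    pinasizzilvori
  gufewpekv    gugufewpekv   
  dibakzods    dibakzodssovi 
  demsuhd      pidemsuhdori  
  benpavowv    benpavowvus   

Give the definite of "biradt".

biradttovi

dibakzods and tornihs both end in -s yet inflect differently (dibakzodssovi, pitornihsori), so the final letter is not what conditions the rule; the second-to-last letter is.
"biradt" has second-to-last letter 'd'. The stems whose second-to-last letter is 'd' (dibakzods → dibakzodssovi, gukmehads → gukmehadssovi, levidt → levidttovi) double the final consonant and add -ovi.
The other patterns: stems whose second-to-last letter is 'h' or 'l' add pi- … -ori around the stem; stems whose second-to-last letter is 'k' repeat the first consonant+vowel as a prefix; stems whose second-to-last letter is 'm' or 'w' add -us.
So biradt → biradttovi.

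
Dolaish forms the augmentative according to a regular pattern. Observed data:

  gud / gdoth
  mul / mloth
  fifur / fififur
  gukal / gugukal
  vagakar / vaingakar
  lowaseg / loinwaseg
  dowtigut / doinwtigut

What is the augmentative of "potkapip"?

pointkapip

mul and gukal both end in -l yet inflect differently (mloth, gugukal), so the final letter is not what conditions the rule; the number of vowels is.
"potkapip" has 3 vowels. The stems with 3 vowels (dowtigut → doinwtigut, vagakar → vaingakar, lowaseg → loinwaseg) insert -in- after the first vowel.
So potkapip → pointkapip.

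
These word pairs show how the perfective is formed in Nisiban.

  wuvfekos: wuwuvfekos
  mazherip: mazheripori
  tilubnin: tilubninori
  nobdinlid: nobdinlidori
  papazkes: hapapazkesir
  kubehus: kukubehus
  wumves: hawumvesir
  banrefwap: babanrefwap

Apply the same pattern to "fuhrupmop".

fufuhrupmop

mazherip and banrefwap both end in -p yet inflect differently (mazheripori, babanrefwap), so the final letter is not what conditions the rule; the last vowel is.
"fuhrupmop" has last vowel 'o'. The one such stem in the data (wuvfekos → wuwuvfekos) repeats the first consonant+vowel as a prefix (as do banrefwap, kubehus), so the same rule applies.
So fuhrupmop → fufuhrupmop.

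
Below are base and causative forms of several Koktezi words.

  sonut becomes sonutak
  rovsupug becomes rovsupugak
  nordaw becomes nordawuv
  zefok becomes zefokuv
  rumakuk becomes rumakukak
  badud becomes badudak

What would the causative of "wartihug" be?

wartihugak

"wartihug" has last vowel 'u'. The stems whose last vowel is 'u' (sonut → sonutak, rumakuk → rumakukak, badud → badudak) add -ak.
The other pattern: stems whose last vowel is 'a' or 'o' add -uv.
So wartihug → wartihugak.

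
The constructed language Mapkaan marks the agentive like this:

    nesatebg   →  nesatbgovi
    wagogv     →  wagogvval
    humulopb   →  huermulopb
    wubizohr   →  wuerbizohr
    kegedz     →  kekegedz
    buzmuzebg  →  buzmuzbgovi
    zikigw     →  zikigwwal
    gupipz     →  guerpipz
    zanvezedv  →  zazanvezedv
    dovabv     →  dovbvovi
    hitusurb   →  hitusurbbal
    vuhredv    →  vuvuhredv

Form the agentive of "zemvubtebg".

dovabv and wagogv both end in -v yet inflect differently (dovbvovi, wagogvval), so the final letter is not what conditions the rule; the second-to-last letter is.
"zemvubtebg" has second-to-last letter 'b'. The stems whose second-to-last letter is 'b' (dovabv → dovbvovi, nesatebg → nesatbgovi, buzmuzebg → buzmuzbgovi) delete the last vowel and add -ovi.
So zemvubtebg → zemvubtbgovi.

zemvubtbgovi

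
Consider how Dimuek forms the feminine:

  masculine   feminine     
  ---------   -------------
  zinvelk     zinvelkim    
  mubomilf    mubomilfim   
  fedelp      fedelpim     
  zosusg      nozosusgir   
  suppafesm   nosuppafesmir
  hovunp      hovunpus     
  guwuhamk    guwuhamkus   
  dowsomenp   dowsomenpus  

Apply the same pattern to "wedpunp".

wedpunpus

fedelp and hovunp both end in -p yet inflect differently (fedelpim, hovunpus), so the final letter is not what conditions the rule; the second-to-last letter is.
"wedpunp" has second-to-last letter 'n'. The stems whose second-to-last letter is 'n' (hovunp → hovunpus, dowsomenp → dowsomenpus) add -us.
So wedpunp → wedpunpus.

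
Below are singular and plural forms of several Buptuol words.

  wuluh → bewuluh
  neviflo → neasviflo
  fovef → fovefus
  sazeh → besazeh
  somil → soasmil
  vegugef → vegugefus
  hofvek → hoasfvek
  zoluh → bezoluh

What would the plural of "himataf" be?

himatafus

"himataf" ends in -f. The stems ending in -f (fovef → fovefus, vegugef → vegugefus) add -us.
The other patterns: stems ending in -h add the prefix be-; stems ending in -k, -l or -o insert -as- after the first vowel.
So himataf → himatafus.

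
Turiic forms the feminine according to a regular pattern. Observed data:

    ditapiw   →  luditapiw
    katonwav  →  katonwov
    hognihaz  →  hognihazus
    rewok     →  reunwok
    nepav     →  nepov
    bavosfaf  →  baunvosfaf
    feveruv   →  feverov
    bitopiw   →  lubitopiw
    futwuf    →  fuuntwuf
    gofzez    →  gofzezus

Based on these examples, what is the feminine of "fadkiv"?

fadkov

nepav and hognihaz both have last vowel 'a' yet inflect differently (nepov, hognihazus), so the last vowel is not what conditions the rule; the final letter is.
"fadkiv" ends in -v. The stems ending in -v (nepav → nepov, katonwav → katonwov, feveruv → feverov) change the last vowel to 'o'.
The other patterns: stems ending in -z add -us; stems ending in -w add the prefix lu-; stems ending in -f or -k insert -un- after the first vowel.
So fadkiv → fadkov.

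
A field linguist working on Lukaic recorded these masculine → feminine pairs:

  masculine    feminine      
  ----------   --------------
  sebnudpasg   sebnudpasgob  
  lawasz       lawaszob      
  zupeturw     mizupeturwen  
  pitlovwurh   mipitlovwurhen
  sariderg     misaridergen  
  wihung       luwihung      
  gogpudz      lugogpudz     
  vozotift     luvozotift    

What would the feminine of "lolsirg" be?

milolsirgen

"lolsirg" has second-to-last letter 'r'. The stems whose second-to-last letter is 'r' (zupeturw → mizupeturwen, pitlovwurh → mipitlovwurhen, sariderg → misaridergen) add mi- … -en around the stem.
The other patterns: stems whose second-to-last letter is 's' add -ob; stems whose second-to-last letter is 'd', 'f' or 'n' add the prefix lu-.
So lolsirg → milolsirgen.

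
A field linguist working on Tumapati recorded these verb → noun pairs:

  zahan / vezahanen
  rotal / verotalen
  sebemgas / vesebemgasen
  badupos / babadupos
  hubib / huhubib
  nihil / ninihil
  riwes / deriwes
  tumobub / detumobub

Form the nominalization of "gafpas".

vegafpasen

sebemgas and badupos both end in -s yet inflect differently (vesebemgasen, babadupos), so the final letter is not what conditions the rule; the last vowel is.
"gafpas" has last vowel 'a'. The stems whose last vowel is 'a' (zahan → vezahanen, rotal → verotalen, sebemgas → vesebemgasen) add ve- … -en around the stem.
The other patterns: stems whose last vowel is 'i' or 'o' repeat the first consonant+vowel as a prefix; stems whose last vowel is 'e' or 'u' add the prefix de-.
So gafpas → vegafpasen.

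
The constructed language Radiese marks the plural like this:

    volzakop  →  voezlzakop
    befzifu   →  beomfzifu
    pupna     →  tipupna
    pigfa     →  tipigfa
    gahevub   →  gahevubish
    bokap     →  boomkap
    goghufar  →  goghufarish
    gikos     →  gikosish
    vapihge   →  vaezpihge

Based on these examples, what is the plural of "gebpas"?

"gebpas" begins with g-. The stems beginning with g- (gikos → gikosish, gahevub → gahevubish, goghufar → goghufarish) add -ish.
The other patterns: stems beginning with p- add the prefix ti-; stems beginning with v- insert -ez- after the first vowel; stems beginning with b- insert -om- after the first vowel.
So gebpas → gebpasish.

gebpasish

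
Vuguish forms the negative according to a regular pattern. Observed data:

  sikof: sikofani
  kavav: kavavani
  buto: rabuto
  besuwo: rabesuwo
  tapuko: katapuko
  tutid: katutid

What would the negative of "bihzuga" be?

"bihzuga" begins with b-. The stems beginning with b- (buto → rabuto, besuwo → rabesuwo) add the prefix ra-.
The other patterns: stems beginning with k- or s- add -ani; stems beginning with t- add the prefix ka-.
So bihzuga → rabihzuga.

rabihzuga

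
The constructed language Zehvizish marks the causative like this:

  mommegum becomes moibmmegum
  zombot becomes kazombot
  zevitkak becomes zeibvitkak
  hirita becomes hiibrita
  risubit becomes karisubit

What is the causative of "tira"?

tiibra

zombot and zevitkak both begin with z- yet inflect differently (kazombot, zeibvitkak), so the first letter is not what conditions the rule; the final letter is.
"tira" ends in -a. The one such stem in the data (hirita → hiibrita) inserts -ib- after the first vowel (as do mommegum, zevitkak), so the same rule applies.
The other pattern: stems ending in -t add the prefix ka-.
So tira → tiibra.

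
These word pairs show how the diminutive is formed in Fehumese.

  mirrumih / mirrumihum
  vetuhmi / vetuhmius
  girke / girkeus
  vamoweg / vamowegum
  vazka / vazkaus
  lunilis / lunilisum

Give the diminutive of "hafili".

"hafili" ends in a vowel. The stems ending in a vowel (vazka → vazkaus, vetuhmi → vetuhmius, girke → girkeus) add -us.
The other pattern: stems ending in a consonant add -um.
So hafili → hafilius.

hafilius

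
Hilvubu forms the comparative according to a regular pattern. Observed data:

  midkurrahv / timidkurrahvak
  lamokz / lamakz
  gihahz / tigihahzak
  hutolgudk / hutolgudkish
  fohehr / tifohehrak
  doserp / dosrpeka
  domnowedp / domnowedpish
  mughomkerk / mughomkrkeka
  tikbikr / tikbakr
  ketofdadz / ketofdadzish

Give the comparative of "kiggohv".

tikiggohvak

ketofdadz and lamokz both end in -z yet inflect differently (ketofdadzish, lamakz), so the final letter is not what conditions the rule; the second-to-last letter is.
"kiggohv" has second-to-last letter 'h'. The stems whose second-to-last letter is 'h' (fohehr → tifohehrak, gihahz → tigihahzak, midkurrahv → timidkurrahvak) add ti- … -ak around the stem.
So kiggohv → tikiggohvak.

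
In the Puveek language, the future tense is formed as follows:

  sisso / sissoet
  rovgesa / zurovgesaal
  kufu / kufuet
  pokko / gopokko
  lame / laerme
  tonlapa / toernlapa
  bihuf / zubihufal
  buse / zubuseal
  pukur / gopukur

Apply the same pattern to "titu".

tiertu

sisso and pokko both end in -o yet inflect differently (sissoet, gopokko), so the final letter is not what conditions the rule; the first letter is.
"titu" begins with t-. The one such stem in the data (tonlapa → toernlapa) inserts -er- after the first vowel (as does lame), so the same rule applies.
The other patterns: stems beginning with k- or s- add -et; stems beginning with p- add the prefix go-; stems beginning with b- or r- add zu- … -al around the stem.
So titu → tiertu.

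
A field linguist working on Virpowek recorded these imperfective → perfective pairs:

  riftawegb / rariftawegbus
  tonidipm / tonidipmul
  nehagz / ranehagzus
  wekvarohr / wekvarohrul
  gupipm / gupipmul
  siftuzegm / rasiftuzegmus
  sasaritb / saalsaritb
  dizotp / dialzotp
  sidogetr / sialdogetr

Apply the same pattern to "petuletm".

riftawegb and sasaritb both end in -b yet inflect differently (rariftawegbus, saalsaritb), so the final letter is not what conditions the rule; the second-to-last letter is.
"petuletm" has second-to-last letter 't'. The stems whose second-to-last letter is 't' (sidogetr → sialdogetr, sasaritb → saalsaritb, dizotp → dialzotp) insert -al- after the first vowel.
So petuletm → pealtuletm.

pealtuletm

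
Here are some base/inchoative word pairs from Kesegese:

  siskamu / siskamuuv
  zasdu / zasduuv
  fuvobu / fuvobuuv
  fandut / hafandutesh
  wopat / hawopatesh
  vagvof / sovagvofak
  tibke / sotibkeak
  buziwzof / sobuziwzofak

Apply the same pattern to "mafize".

somafizeak

"mafize" ends in -e. The one such stem in the data (tibke → sotibkeak) adds so- … -ak around the stem, so the same rule applies.
The other patterns: stems ending in -u add -uv; stems ending in -t add ha- … -esh around the stem.
So mafize → somafizeak.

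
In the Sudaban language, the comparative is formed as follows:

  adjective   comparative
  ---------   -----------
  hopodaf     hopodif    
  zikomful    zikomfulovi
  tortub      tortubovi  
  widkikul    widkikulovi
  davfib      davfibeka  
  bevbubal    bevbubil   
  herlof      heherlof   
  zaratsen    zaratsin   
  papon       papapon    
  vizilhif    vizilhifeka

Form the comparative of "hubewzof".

huhubewzof

tortub and davfib both end in -b yet inflect differently (tortubovi, davfibeka), so the final letter is not what conditions the rule; the last vowel is.
"hubewzof" has last vowel 'o'. The stems whose last vowel is 'o' (herlof → heherlof, papon → papapon) repeat the first consonant+vowel as a prefix.
So hubewzof → huhubewzof.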